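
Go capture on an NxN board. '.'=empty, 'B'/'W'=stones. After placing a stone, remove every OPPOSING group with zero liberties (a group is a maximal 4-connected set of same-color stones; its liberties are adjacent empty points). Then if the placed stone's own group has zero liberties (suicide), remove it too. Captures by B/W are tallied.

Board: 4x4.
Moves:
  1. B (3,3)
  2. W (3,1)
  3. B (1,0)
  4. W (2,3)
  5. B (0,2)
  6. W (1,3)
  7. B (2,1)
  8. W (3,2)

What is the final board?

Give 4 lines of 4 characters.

Move 1: B@(3,3) -> caps B=0 W=0
Move 2: W@(3,1) -> caps B=0 W=0
Move 3: B@(1,0) -> caps B=0 W=0
Move 4: W@(2,3) -> caps B=0 W=0
Move 5: B@(0,2) -> caps B=0 W=0
Move 6: W@(1,3) -> caps B=0 W=0
Move 7: B@(2,1) -> caps B=0 W=0
Move 8: W@(3,2) -> caps B=0 W=1

Answer: ..B.
B..W
.B.W
.WW.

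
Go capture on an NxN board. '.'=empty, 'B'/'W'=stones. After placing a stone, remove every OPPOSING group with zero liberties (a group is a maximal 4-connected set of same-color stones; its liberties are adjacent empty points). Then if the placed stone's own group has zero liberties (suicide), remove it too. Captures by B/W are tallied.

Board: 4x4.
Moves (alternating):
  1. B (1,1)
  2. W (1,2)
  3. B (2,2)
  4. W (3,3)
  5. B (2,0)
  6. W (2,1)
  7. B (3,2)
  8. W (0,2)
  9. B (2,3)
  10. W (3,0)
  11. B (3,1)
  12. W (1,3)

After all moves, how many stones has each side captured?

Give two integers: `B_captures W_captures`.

Move 1: B@(1,1) -> caps B=0 W=0
Move 2: W@(1,2) -> caps B=0 W=0
Move 3: B@(2,2) -> caps B=0 W=0
Move 4: W@(3,3) -> caps B=0 W=0
Move 5: B@(2,0) -> caps B=0 W=0
Move 6: W@(2,1) -> caps B=0 W=0
Move 7: B@(3,2) -> caps B=0 W=0
Move 8: W@(0,2) -> caps B=0 W=0
Move 9: B@(2,3) -> caps B=1 W=0
Move 10: W@(3,0) -> caps B=1 W=0
Move 11: B@(3,1) -> caps B=3 W=0
Move 12: W@(1,3) -> caps B=3 W=0

Answer: 3 0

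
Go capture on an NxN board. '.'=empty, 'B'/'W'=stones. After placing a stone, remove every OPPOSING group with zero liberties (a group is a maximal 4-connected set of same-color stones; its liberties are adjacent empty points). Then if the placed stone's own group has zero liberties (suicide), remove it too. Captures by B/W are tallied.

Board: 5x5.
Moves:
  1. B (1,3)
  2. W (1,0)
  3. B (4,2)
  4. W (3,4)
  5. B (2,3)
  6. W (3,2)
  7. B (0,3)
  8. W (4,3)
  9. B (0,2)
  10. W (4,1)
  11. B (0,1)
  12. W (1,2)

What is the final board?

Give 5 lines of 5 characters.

Move 1: B@(1,3) -> caps B=0 W=0
Move 2: W@(1,0) -> caps B=0 W=0
Move 3: B@(4,2) -> caps B=0 W=0
Move 4: W@(3,4) -> caps B=0 W=0
Move 5: B@(2,3) -> caps B=0 W=0
Move 6: W@(3,2) -> caps B=0 W=0
Move 7: B@(0,3) -> caps B=0 W=0
Move 8: W@(4,3) -> caps B=0 W=0
Move 9: B@(0,2) -> caps B=0 W=0
Move 10: W@(4,1) -> caps B=0 W=1
Move 11: B@(0,1) -> caps B=0 W=1
Move 12: W@(1,2) -> caps B=0 W=1

Answer: .BBB.
W.WB.
...B.
..W.W
.W.W.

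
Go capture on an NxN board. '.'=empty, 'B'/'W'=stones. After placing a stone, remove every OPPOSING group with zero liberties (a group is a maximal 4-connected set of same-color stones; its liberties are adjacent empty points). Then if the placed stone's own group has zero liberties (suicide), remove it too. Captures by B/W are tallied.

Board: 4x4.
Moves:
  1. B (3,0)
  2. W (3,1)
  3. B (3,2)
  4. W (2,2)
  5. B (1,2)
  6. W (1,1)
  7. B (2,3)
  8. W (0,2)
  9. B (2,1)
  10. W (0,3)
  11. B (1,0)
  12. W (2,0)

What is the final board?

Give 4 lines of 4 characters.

Answer: ..WW
BWB.
.B.B
B.B.

Derivation:
Move 1: B@(3,0) -> caps B=0 W=0
Move 2: W@(3,1) -> caps B=0 W=0
Move 3: B@(3,2) -> caps B=0 W=0
Move 4: W@(2,2) -> caps B=0 W=0
Move 5: B@(1,2) -> caps B=0 W=0
Move 6: W@(1,1) -> caps B=0 W=0
Move 7: B@(2,3) -> caps B=0 W=0
Move 8: W@(0,2) -> caps B=0 W=0
Move 9: B@(2,1) -> caps B=2 W=0
Move 10: W@(0,3) -> caps B=2 W=0
Move 11: B@(1,0) -> caps B=2 W=0
Move 12: W@(2,0) -> caps B=2 W=0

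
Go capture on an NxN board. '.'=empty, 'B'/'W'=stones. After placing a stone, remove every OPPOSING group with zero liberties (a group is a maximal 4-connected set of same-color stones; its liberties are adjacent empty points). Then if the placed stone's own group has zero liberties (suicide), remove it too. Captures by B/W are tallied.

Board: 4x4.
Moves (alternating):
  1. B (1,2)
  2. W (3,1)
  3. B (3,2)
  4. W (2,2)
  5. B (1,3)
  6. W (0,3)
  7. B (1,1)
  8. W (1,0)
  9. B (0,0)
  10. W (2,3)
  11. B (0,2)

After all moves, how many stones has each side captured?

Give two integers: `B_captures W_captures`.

Answer: 1 0

Derivation:
Move 1: B@(1,2) -> caps B=0 W=0
Move 2: W@(3,1) -> caps B=0 W=0
Move 3: B@(3,2) -> caps B=0 W=0
Move 4: W@(2,2) -> caps B=0 W=0
Move 5: B@(1,3) -> caps B=0 W=0
Move 6: W@(0,3) -> caps B=0 W=0
Move 7: B@(1,1) -> caps B=0 W=0
Move 8: W@(1,0) -> caps B=0 W=0
Move 9: B@(0,0) -> caps B=0 W=0
Move 10: W@(2,3) -> caps B=0 W=0
Move 11: B@(0,2) -> caps B=1 W=0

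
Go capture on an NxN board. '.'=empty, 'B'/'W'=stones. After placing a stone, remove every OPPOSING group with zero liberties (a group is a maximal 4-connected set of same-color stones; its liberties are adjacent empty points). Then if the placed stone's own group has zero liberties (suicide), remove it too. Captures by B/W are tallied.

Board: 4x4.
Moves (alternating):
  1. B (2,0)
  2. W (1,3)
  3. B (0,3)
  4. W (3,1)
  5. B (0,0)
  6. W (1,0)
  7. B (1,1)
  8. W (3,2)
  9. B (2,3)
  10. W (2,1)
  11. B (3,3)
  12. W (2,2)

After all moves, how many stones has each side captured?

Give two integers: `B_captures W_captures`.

Answer: 1 2

Derivation:
Move 1: B@(2,0) -> caps B=0 W=0
Move 2: W@(1,3) -> caps B=0 W=0
Move 3: B@(0,3) -> caps B=0 W=0
Move 4: W@(3,1) -> caps B=0 W=0
Move 5: B@(0,0) -> caps B=0 W=0
Move 6: W@(1,0) -> caps B=0 W=0
Move 7: B@(1,1) -> caps B=1 W=0
Move 8: W@(3,2) -> caps B=1 W=0
Move 9: B@(2,3) -> caps B=1 W=0
Move 10: W@(2,1) -> caps B=1 W=0
Move 11: B@(3,3) -> caps B=1 W=0
Move 12: W@(2,2) -> caps B=1 W=2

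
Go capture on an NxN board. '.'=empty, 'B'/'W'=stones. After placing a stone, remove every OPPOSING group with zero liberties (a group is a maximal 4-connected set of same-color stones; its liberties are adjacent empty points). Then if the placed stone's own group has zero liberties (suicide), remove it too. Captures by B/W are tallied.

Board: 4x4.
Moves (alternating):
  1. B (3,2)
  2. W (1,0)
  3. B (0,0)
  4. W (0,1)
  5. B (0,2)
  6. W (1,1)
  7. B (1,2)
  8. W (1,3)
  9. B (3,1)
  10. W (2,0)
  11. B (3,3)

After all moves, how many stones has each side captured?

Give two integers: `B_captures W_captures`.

Answer: 0 1

Derivation:
Move 1: B@(3,2) -> caps B=0 W=0
Move 2: W@(1,0) -> caps B=0 W=0
Move 3: B@(0,0) -> caps B=0 W=0
Move 4: W@(0,1) -> caps B=0 W=1
Move 5: B@(0,2) -> caps B=0 W=1
Move 6: W@(1,1) -> caps B=0 W=1
Move 7: B@(1,2) -> caps B=0 W=1
Move 8: W@(1,3) -> caps B=0 W=1
Move 9: B@(3,1) -> caps B=0 W=1
Move 10: W@(2,0) -> caps B=0 W=1
Move 11: B@(3,3) -> caps B=0 W=1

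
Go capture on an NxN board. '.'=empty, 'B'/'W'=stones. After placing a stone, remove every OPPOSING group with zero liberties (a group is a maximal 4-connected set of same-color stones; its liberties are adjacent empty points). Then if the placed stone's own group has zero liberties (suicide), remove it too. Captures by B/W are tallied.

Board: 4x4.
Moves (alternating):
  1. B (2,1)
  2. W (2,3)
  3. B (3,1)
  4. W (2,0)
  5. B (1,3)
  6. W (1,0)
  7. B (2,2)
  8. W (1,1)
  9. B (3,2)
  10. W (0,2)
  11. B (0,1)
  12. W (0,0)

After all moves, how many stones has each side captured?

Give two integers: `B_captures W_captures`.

Answer: 0 1

Derivation:
Move 1: B@(2,1) -> caps B=0 W=0
Move 2: W@(2,3) -> caps B=0 W=0
Move 3: B@(3,1) -> caps B=0 W=0
Move 4: W@(2,0) -> caps B=0 W=0
Move 5: B@(1,3) -> caps B=0 W=0
Move 6: W@(1,0) -> caps B=0 W=0
Move 7: B@(2,2) -> caps B=0 W=0
Move 8: W@(1,1) -> caps B=0 W=0
Move 9: B@(3,2) -> caps B=0 W=0
Move 10: W@(0,2) -> caps B=0 W=0
Move 11: B@(0,1) -> caps B=0 W=0
Move 12: W@(0,0) -> caps B=0 W=1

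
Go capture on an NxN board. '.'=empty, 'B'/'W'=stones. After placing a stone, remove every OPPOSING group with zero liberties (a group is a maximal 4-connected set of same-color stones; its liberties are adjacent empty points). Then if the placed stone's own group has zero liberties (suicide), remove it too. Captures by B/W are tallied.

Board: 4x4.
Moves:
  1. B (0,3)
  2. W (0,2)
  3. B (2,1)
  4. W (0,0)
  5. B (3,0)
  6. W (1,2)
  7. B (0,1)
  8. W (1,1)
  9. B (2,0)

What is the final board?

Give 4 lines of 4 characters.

Answer: W.WB
.WW.
BB..
B...

Derivation:
Move 1: B@(0,3) -> caps B=0 W=0
Move 2: W@(0,2) -> caps B=0 W=0
Move 3: B@(2,1) -> caps B=0 W=0
Move 4: W@(0,0) -> caps B=0 W=0
Move 5: B@(3,0) -> caps B=0 W=0
Move 6: W@(1,2) -> caps B=0 W=0
Move 7: B@(0,1) -> caps B=0 W=0
Move 8: W@(1,1) -> caps B=0 W=1
Move 9: B@(2,0) -> caps B=0 W=1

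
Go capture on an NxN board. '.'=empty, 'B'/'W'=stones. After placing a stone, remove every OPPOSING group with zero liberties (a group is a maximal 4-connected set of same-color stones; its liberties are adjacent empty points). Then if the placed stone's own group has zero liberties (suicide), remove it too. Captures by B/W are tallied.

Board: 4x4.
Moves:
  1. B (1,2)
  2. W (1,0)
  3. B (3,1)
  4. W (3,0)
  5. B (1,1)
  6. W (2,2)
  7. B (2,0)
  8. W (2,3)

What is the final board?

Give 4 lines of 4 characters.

Answer: ....
WBB.
B.WW
.B..

Derivation:
Move 1: B@(1,2) -> caps B=0 W=0
Move 2: W@(1,0) -> caps B=0 W=0
Move 3: B@(3,1) -> caps B=0 W=0
Move 4: W@(3,0) -> caps B=0 W=0
Move 5: B@(1,1) -> caps B=0 W=0
Move 6: W@(2,2) -> caps B=0 W=0
Move 7: B@(2,0) -> caps B=1 W=0
Move 8: W@(2,3) -> caps B=1 W=0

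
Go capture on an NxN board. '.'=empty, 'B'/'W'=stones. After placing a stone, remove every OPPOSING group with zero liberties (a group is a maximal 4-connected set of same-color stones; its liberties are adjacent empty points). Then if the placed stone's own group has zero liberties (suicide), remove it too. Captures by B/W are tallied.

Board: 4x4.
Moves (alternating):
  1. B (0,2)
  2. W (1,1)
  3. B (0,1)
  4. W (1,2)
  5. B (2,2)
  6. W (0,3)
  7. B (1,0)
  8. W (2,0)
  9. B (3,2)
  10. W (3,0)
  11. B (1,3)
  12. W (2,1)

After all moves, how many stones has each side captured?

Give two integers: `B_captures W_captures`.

Move 1: B@(0,2) -> caps B=0 W=0
Move 2: W@(1,1) -> caps B=0 W=0
Move 3: B@(0,1) -> caps B=0 W=0
Move 4: W@(1,2) -> caps B=0 W=0
Move 5: B@(2,2) -> caps B=0 W=0
Move 6: W@(0,3) -> caps B=0 W=0
Move 7: B@(1,0) -> caps B=0 W=0
Move 8: W@(2,0) -> caps B=0 W=0
Move 9: B@(3,2) -> caps B=0 W=0
Move 10: W@(3,0) -> caps B=0 W=0
Move 11: B@(1,3) -> caps B=1 W=0
Move 12: W@(2,1) -> caps B=1 W=0

Answer: 1 0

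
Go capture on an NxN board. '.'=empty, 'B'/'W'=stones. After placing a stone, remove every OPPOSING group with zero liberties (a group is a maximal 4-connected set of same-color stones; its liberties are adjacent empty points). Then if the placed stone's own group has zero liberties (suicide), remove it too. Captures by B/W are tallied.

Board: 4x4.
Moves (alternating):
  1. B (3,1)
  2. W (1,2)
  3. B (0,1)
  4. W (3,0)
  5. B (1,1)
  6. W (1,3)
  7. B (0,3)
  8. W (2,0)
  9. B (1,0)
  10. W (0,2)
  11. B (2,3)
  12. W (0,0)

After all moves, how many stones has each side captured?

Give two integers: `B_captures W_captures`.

Move 1: B@(3,1) -> caps B=0 W=0
Move 2: W@(1,2) -> caps B=0 W=0
Move 3: B@(0,1) -> caps B=0 W=0
Move 4: W@(3,0) -> caps B=0 W=0
Move 5: B@(1,1) -> caps B=0 W=0
Move 6: W@(1,3) -> caps B=0 W=0
Move 7: B@(0,3) -> caps B=0 W=0
Move 8: W@(2,0) -> caps B=0 W=0
Move 9: B@(1,0) -> caps B=0 W=0
Move 10: W@(0,2) -> caps B=0 W=1
Move 11: B@(2,3) -> caps B=0 W=1
Move 12: W@(0,0) -> caps B=0 W=1

Answer: 0 1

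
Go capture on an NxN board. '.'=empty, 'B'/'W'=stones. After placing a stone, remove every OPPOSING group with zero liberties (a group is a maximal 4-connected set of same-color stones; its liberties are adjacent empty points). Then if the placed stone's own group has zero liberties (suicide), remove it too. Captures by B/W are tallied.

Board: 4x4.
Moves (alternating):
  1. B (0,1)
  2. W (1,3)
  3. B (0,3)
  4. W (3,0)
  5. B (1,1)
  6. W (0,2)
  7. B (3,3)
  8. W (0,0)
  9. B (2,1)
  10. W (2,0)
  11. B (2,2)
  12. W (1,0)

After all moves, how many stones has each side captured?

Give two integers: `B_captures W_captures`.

Answer: 0 1

Derivation:
Move 1: B@(0,1) -> caps B=0 W=0
Move 2: W@(1,3) -> caps B=0 W=0
Move 3: B@(0,3) -> caps B=0 W=0
Move 4: W@(3,0) -> caps B=0 W=0
Move 5: B@(1,1) -> caps B=0 W=0
Move 6: W@(0,2) -> caps B=0 W=1
Move 7: B@(3,3) -> caps B=0 W=1
Move 8: W@(0,0) -> caps B=0 W=1
Move 9: B@(2,1) -> caps B=0 W=1
Move 10: W@(2,0) -> caps B=0 W=1
Move 11: B@(2,2) -> caps B=0 W=1
Move 12: W@(1,0) -> caps B=0 W=1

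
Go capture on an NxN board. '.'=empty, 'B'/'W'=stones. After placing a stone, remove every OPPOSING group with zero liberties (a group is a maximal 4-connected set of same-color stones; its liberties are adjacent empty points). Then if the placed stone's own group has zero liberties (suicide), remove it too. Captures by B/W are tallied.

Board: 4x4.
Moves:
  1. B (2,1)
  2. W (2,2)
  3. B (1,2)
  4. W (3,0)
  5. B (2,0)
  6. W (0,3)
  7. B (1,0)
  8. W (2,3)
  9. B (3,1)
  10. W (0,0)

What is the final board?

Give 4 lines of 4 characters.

Move 1: B@(2,1) -> caps B=0 W=0
Move 2: W@(2,2) -> caps B=0 W=0
Move 3: B@(1,2) -> caps B=0 W=0
Move 4: W@(3,0) -> caps B=0 W=0
Move 5: B@(2,0) -> caps B=0 W=0
Move 6: W@(0,3) -> caps B=0 W=0
Move 7: B@(1,0) -> caps B=0 W=0
Move 8: W@(2,3) -> caps B=0 W=0
Move 9: B@(3,1) -> caps B=1 W=0
Move 10: W@(0,0) -> caps B=1 W=0

Answer: W..W
B.B.
BBWW
.B..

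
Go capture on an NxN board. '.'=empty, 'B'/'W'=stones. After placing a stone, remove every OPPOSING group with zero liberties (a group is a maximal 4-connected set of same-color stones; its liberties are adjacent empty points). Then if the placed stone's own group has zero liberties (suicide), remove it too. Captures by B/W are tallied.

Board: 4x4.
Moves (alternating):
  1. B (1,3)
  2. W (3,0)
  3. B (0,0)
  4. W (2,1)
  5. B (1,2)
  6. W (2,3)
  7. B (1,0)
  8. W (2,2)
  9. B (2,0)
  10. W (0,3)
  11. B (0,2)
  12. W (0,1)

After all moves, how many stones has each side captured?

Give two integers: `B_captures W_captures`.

Move 1: B@(1,3) -> caps B=0 W=0
Move 2: W@(3,0) -> caps B=0 W=0
Move 3: B@(0,0) -> caps B=0 W=0
Move 4: W@(2,1) -> caps B=0 W=0
Move 5: B@(1,2) -> caps B=0 W=0
Move 6: W@(2,3) -> caps B=0 W=0
Move 7: B@(1,0) -> caps B=0 W=0
Move 8: W@(2,2) -> caps B=0 W=0
Move 9: B@(2,0) -> caps B=0 W=0
Move 10: W@(0,3) -> caps B=0 W=0
Move 11: B@(0,2) -> caps B=1 W=0
Move 12: W@(0,1) -> caps B=1 W=0

Answer: 1 0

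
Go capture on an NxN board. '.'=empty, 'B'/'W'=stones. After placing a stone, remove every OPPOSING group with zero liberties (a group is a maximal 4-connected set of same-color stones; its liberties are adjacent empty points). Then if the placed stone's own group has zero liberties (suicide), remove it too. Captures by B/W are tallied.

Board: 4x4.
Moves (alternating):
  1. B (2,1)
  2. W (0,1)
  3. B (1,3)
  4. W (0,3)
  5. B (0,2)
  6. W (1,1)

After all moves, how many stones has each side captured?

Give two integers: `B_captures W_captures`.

Answer: 1 0

Derivation:
Move 1: B@(2,1) -> caps B=0 W=0
Move 2: W@(0,1) -> caps B=0 W=0
Move 3: B@(1,3) -> caps B=0 W=0
Move 4: W@(0,3) -> caps B=0 W=0
Move 5: B@(0,2) -> caps B=1 W=0
Move 6: W@(1,1) -> caps B=1 W=0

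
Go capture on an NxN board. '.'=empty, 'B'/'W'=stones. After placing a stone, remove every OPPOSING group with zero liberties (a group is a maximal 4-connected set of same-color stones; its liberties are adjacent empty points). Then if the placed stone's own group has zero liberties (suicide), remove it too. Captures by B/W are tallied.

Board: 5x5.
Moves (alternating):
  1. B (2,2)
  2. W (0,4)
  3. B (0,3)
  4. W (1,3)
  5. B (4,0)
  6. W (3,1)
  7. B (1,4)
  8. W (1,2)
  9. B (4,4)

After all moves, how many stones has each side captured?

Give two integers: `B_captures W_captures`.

Move 1: B@(2,2) -> caps B=0 W=0
Move 2: W@(0,4) -> caps B=0 W=0
Move 3: B@(0,3) -> caps B=0 W=0
Move 4: W@(1,3) -> caps B=0 W=0
Move 5: B@(4,0) -> caps B=0 W=0
Move 6: W@(3,1) -> caps B=0 W=0
Move 7: B@(1,4) -> caps B=1 W=0
Move 8: W@(1,2) -> caps B=1 W=0
Move 9: B@(4,4) -> caps B=1 W=0

Answer: 1 0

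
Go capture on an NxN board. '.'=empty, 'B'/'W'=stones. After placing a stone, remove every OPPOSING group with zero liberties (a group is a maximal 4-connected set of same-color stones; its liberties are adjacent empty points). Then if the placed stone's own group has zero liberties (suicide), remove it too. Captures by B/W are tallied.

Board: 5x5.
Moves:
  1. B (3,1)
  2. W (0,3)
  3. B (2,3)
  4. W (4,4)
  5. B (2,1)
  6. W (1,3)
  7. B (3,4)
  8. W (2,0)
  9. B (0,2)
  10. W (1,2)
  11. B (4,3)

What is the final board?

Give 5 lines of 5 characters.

Answer: ..BW.
..WW.
WB.B.
.B..B
...B.

Derivation:
Move 1: B@(3,1) -> caps B=0 W=0
Move 2: W@(0,3) -> caps B=0 W=0
Move 3: B@(2,3) -> caps B=0 W=0
Move 4: W@(4,4) -> caps B=0 W=0
Move 5: B@(2,1) -> caps B=0 W=0
Move 6: W@(1,3) -> caps B=0 W=0
Move 7: B@(3,4) -> caps B=0 W=0
Move 8: W@(2,0) -> caps B=0 W=0
Move 9: B@(0,2) -> caps B=0 W=0
Move 10: W@(1,2) -> caps B=0 W=0
Move 11: B@(4,3) -> caps B=1 W=0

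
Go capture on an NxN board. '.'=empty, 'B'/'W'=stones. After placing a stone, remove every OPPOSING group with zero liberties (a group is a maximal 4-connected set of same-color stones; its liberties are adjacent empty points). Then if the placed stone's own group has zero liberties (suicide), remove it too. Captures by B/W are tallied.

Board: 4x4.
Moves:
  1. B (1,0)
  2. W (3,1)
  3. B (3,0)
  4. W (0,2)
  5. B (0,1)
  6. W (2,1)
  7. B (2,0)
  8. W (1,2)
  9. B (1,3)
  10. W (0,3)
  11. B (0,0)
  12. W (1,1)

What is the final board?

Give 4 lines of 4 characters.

Move 1: B@(1,0) -> caps B=0 W=0
Move 2: W@(3,1) -> caps B=0 W=0
Move 3: B@(3,0) -> caps B=0 W=0
Move 4: W@(0,2) -> caps B=0 W=0
Move 5: B@(0,1) -> caps B=0 W=0
Move 6: W@(2,1) -> caps B=0 W=0
Move 7: B@(2,0) -> caps B=0 W=0
Move 8: W@(1,2) -> caps B=0 W=0
Move 9: B@(1,3) -> caps B=0 W=0
Move 10: W@(0,3) -> caps B=0 W=0
Move 11: B@(0,0) -> caps B=0 W=0
Move 12: W@(1,1) -> caps B=0 W=5

Answer: ..WW
.WWB
.W..
.W..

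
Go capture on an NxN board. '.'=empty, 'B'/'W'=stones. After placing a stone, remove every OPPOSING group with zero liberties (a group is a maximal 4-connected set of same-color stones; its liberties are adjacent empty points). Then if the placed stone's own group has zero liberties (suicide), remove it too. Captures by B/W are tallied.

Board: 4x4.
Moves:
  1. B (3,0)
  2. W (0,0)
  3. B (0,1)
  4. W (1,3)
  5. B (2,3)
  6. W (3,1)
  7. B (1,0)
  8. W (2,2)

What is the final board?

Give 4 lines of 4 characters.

Move 1: B@(3,0) -> caps B=0 W=0
Move 2: W@(0,0) -> caps B=0 W=0
Move 3: B@(0,1) -> caps B=0 W=0
Move 4: W@(1,3) -> caps B=0 W=0
Move 5: B@(2,3) -> caps B=0 W=0
Move 6: W@(3,1) -> caps B=0 W=0
Move 7: B@(1,0) -> caps B=1 W=0
Move 8: W@(2,2) -> caps B=1 W=0

Answer: .B..
B..W
..WB
BW..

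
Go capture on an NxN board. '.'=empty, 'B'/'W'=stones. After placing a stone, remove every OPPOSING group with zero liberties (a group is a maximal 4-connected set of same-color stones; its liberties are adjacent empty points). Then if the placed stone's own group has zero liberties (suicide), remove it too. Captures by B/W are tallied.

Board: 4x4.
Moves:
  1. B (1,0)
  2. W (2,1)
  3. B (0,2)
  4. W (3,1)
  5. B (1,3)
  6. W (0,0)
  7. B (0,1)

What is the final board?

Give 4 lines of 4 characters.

Move 1: B@(1,0) -> caps B=0 W=0
Move 2: W@(2,1) -> caps B=0 W=0
Move 3: B@(0,2) -> caps B=0 W=0
Move 4: W@(3,1) -> caps B=0 W=0
Move 5: B@(1,3) -> caps B=0 W=0
Move 6: W@(0,0) -> caps B=0 W=0
Move 7: B@(0,1) -> caps B=1 W=0

Answer: .BB.
B..B
.W..
.W..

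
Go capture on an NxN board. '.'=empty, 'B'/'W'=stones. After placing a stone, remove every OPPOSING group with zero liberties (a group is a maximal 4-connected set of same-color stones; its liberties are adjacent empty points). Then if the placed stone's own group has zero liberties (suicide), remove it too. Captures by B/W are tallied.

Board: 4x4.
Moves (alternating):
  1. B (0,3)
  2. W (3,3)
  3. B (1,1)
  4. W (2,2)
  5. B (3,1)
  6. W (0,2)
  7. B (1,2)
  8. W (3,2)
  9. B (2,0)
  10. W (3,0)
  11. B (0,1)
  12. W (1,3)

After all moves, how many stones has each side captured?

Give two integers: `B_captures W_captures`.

Answer: 1 0

Derivation:
Move 1: B@(0,3) -> caps B=0 W=0
Move 2: W@(3,3) -> caps B=0 W=0
Move 3: B@(1,1) -> caps B=0 W=0
Move 4: W@(2,2) -> caps B=0 W=0
Move 5: B@(3,1) -> caps B=0 W=0
Move 6: W@(0,2) -> caps B=0 W=0
Move 7: B@(1,2) -> caps B=0 W=0
Move 8: W@(3,2) -> caps B=0 W=0
Move 9: B@(2,0) -> caps B=0 W=0
Move 10: W@(3,0) -> caps B=0 W=0
Move 11: B@(0,1) -> caps B=1 W=0
Move 12: W@(1,3) -> caps B=1 W=0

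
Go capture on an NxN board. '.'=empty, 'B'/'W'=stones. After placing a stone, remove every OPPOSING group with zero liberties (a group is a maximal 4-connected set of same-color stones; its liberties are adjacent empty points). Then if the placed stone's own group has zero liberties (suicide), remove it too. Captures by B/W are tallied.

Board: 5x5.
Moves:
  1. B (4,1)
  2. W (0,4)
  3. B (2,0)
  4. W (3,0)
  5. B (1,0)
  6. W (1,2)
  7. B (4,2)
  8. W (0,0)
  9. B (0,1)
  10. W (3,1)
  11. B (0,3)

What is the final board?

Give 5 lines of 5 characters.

Answer: .B.BW
B.W..
B....
WW...
.BB..

Derivation:
Move 1: B@(4,1) -> caps B=0 W=0
Move 2: W@(0,4) -> caps B=0 W=0
Move 3: B@(2,0) -> caps B=0 W=0
Move 4: W@(3,0) -> caps B=0 W=0
Move 5: B@(1,0) -> caps B=0 W=0
Move 6: W@(1,2) -> caps B=0 W=0
Move 7: B@(4,2) -> caps B=0 W=0
Move 8: W@(0,0) -> caps B=0 W=0
Move 9: B@(0,1) -> caps B=1 W=0
Move 10: W@(3,1) -> caps B=1 W=0
Move 11: B@(0,3) -> caps B=1 W=0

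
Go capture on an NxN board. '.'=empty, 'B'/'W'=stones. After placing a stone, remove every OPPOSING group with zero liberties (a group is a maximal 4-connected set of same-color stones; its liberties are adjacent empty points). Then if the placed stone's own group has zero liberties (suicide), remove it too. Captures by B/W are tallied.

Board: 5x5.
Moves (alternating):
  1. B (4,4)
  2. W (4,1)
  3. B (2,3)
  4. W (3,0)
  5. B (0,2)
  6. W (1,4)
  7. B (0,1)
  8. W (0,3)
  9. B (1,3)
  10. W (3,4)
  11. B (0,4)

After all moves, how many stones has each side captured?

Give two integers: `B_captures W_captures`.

Move 1: B@(4,4) -> caps B=0 W=0
Move 2: W@(4,1) -> caps B=0 W=0
Move 3: B@(2,3) -> caps B=0 W=0
Move 4: W@(3,0) -> caps B=0 W=0
Move 5: B@(0,2) -> caps B=0 W=0
Move 6: W@(1,4) -> caps B=0 W=0
Move 7: B@(0,1) -> caps B=0 W=0
Move 8: W@(0,3) -> caps B=0 W=0
Move 9: B@(1,3) -> caps B=0 W=0
Move 10: W@(3,4) -> caps B=0 W=0
Move 11: B@(0,4) -> caps B=1 W=0

Answer: 1 0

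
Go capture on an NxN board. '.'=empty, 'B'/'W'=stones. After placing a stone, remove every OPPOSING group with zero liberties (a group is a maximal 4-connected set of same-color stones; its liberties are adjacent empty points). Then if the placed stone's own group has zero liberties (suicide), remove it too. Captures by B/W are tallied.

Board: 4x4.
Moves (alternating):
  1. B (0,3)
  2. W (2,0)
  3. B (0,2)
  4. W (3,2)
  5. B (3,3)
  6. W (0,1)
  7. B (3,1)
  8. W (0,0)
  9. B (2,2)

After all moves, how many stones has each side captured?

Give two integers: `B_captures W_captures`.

Answer: 1 0

Derivation:
Move 1: B@(0,3) -> caps B=0 W=0
Move 2: W@(2,0) -> caps B=0 W=0
Move 3: B@(0,2) -> caps B=0 W=0
Move 4: W@(3,2) -> caps B=0 W=0
Move 5: B@(3,3) -> caps B=0 W=0
Move 6: W@(0,1) -> caps B=0 W=0
Move 7: B@(3,1) -> caps B=0 W=0
Move 8: W@(0,0) -> caps B=0 W=0
Move 9: B@(2,2) -> caps B=1 W=0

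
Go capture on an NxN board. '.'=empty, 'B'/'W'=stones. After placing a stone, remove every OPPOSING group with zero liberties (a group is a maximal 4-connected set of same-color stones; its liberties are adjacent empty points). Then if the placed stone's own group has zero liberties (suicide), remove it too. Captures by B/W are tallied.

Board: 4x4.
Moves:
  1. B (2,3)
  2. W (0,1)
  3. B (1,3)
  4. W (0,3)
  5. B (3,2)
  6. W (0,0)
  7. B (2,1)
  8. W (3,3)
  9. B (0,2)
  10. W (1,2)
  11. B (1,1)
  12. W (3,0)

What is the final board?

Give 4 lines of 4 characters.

Move 1: B@(2,3) -> caps B=0 W=0
Move 2: W@(0,1) -> caps B=0 W=0
Move 3: B@(1,3) -> caps B=0 W=0
Move 4: W@(0,3) -> caps B=0 W=0
Move 5: B@(3,2) -> caps B=0 W=0
Move 6: W@(0,0) -> caps B=0 W=0
Move 7: B@(2,1) -> caps B=0 W=0
Move 8: W@(3,3) -> caps B=0 W=0
Move 9: B@(0,2) -> caps B=1 W=0
Move 10: W@(1,2) -> caps B=1 W=0
Move 11: B@(1,1) -> caps B=1 W=0
Move 12: W@(3,0) -> caps B=1 W=0

Answer: WWB.
.BWB
.B.B
W.B.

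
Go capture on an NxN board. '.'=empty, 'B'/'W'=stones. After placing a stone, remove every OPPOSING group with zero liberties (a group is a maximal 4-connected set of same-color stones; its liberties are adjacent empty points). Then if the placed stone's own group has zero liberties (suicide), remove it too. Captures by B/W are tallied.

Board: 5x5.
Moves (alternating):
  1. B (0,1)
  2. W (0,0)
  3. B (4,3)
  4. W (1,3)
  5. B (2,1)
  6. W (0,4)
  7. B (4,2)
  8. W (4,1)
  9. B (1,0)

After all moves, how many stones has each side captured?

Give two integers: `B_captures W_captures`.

Answer: 1 0

Derivation:
Move 1: B@(0,1) -> caps B=0 W=0
Move 2: W@(0,0) -> caps B=0 W=0
Move 3: B@(4,3) -> caps B=0 W=0
Move 4: W@(1,3) -> caps B=0 W=0
Move 5: B@(2,1) -> caps B=0 W=0
Move 6: W@(0,4) -> caps B=0 W=0
Move 7: B@(4,2) -> caps B=0 W=0
Move 8: W@(4,1) -> caps B=0 W=0
Move 9: B@(1,0) -> caps B=1 W=0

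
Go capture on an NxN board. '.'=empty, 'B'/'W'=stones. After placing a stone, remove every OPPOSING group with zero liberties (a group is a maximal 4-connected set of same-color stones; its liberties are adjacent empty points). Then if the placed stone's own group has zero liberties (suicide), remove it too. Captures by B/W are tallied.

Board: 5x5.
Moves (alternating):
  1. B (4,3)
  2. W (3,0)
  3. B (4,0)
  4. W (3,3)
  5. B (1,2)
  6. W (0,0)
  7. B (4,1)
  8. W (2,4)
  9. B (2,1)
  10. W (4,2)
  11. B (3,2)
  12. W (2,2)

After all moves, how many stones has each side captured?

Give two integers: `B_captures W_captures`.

Move 1: B@(4,3) -> caps B=0 W=0
Move 2: W@(3,0) -> caps B=0 W=0
Move 3: B@(4,0) -> caps B=0 W=0
Move 4: W@(3,3) -> caps B=0 W=0
Move 5: B@(1,2) -> caps B=0 W=0
Move 6: W@(0,0) -> caps B=0 W=0
Move 7: B@(4,1) -> caps B=0 W=0
Move 8: W@(2,4) -> caps B=0 W=0
Move 9: B@(2,1) -> caps B=0 W=0
Move 10: W@(4,2) -> caps B=0 W=0
Move 11: B@(3,2) -> caps B=1 W=0
Move 12: W@(2,2) -> caps B=1 W=0

Answer: 1 0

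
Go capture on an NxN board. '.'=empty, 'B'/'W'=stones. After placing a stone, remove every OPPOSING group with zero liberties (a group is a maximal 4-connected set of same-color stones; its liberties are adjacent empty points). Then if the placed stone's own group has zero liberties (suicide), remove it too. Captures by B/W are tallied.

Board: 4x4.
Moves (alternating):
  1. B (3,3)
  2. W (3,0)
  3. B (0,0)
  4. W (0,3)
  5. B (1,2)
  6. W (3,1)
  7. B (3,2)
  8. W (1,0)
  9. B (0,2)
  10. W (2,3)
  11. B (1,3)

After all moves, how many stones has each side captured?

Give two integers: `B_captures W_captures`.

Answer: 1 0

Derivation:
Move 1: B@(3,3) -> caps B=0 W=0
Move 2: W@(3,0) -> caps B=0 W=0
Move 3: B@(0,0) -> caps B=0 W=0
Move 4: W@(0,3) -> caps B=0 W=0
Move 5: B@(1,2) -> caps B=0 W=0
Move 6: W@(3,1) -> caps B=0 W=0
Move 7: B@(3,2) -> caps B=0 W=0
Move 8: W@(1,0) -> caps B=0 W=0
Move 9: B@(0,2) -> caps B=0 W=0
Move 10: W@(2,3) -> caps B=0 W=0
Move 11: B@(1,3) -> caps B=1 W=0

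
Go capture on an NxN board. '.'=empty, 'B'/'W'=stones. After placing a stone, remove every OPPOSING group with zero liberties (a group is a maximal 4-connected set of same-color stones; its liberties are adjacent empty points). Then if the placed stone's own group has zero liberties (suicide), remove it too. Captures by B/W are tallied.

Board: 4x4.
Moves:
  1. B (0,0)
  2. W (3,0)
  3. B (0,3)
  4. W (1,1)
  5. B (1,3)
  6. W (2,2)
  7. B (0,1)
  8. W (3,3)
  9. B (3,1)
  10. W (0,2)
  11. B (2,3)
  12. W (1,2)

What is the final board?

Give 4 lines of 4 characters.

Answer: BBW.
.WW.
..W.
WB.W

Derivation:
Move 1: B@(0,0) -> caps B=0 W=0
Move 2: W@(3,0) -> caps B=0 W=0
Move 3: B@(0,3) -> caps B=0 W=0
Move 4: W@(1,1) -> caps B=0 W=0
Move 5: B@(1,3) -> caps B=0 W=0
Move 6: W@(2,2) -> caps B=0 W=0
Move 7: B@(0,1) -> caps B=0 W=0
Move 8: W@(3,3) -> caps B=0 W=0
Move 9: B@(3,1) -> caps B=0 W=0
Move 10: W@(0,2) -> caps B=0 W=0
Move 11: B@(2,3) -> caps B=0 W=0
Move 12: W@(1,2) -> caps B=0 W=3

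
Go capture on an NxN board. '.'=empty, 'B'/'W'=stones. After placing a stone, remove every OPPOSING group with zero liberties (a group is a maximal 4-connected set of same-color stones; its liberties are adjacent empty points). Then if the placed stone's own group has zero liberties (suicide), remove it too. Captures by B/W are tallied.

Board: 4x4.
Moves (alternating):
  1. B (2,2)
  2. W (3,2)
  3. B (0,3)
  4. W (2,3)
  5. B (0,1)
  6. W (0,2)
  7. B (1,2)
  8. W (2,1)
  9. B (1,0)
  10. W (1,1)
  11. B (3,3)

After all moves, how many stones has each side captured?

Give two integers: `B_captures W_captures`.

Answer: 1 0

Derivation:
Move 1: B@(2,2) -> caps B=0 W=0
Move 2: W@(3,2) -> caps B=0 W=0
Move 3: B@(0,3) -> caps B=0 W=0
Move 4: W@(2,3) -> caps B=0 W=0
Move 5: B@(0,1) -> caps B=0 W=0
Move 6: W@(0,2) -> caps B=0 W=0
Move 7: B@(1,2) -> caps B=1 W=0
Move 8: W@(2,1) -> caps B=1 W=0
Move 9: B@(1,0) -> caps B=1 W=0
Move 10: W@(1,1) -> caps B=1 W=0
Move 11: B@(3,3) -> caps B=1 W=0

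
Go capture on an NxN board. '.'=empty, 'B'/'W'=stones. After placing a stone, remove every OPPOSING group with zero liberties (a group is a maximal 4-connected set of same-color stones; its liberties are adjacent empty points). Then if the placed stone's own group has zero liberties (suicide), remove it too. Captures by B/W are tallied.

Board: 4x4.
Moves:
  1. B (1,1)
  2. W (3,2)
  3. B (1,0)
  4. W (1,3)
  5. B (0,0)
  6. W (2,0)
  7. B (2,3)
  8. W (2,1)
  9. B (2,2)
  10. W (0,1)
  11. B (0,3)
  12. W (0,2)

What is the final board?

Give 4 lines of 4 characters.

Move 1: B@(1,1) -> caps B=0 W=0
Move 2: W@(3,2) -> caps B=0 W=0
Move 3: B@(1,0) -> caps B=0 W=0
Move 4: W@(1,3) -> caps B=0 W=0
Move 5: B@(0,0) -> caps B=0 W=0
Move 6: W@(2,0) -> caps B=0 W=0
Move 7: B@(2,3) -> caps B=0 W=0
Move 8: W@(2,1) -> caps B=0 W=0
Move 9: B@(2,2) -> caps B=0 W=0
Move 10: W@(0,1) -> caps B=0 W=0
Move 11: B@(0,3) -> caps B=0 W=0
Move 12: W@(0,2) -> caps B=0 W=1

Answer: BWW.
BB.W
WWBB
..W.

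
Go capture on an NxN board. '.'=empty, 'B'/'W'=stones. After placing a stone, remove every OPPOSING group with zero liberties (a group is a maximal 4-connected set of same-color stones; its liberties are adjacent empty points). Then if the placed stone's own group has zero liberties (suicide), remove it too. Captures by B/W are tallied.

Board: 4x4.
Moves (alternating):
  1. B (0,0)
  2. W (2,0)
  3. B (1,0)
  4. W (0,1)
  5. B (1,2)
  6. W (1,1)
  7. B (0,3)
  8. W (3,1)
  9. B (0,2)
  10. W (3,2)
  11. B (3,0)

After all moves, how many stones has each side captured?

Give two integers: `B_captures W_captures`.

Answer: 0 2

Derivation:
Move 1: B@(0,0) -> caps B=0 W=0
Move 2: W@(2,0) -> caps B=0 W=0
Move 3: B@(1,0) -> caps B=0 W=0
Move 4: W@(0,1) -> caps B=0 W=0
Move 5: B@(1,2) -> caps B=0 W=0
Move 6: W@(1,1) -> caps B=0 W=2
Move 7: B@(0,3) -> caps B=0 W=2
Move 8: W@(3,1) -> caps B=0 W=2
Move 9: B@(0,2) -> caps B=0 W=2
Move 10: W@(3,2) -> caps B=0 W=2
Move 11: B@(3,0) -> caps B=0 W=2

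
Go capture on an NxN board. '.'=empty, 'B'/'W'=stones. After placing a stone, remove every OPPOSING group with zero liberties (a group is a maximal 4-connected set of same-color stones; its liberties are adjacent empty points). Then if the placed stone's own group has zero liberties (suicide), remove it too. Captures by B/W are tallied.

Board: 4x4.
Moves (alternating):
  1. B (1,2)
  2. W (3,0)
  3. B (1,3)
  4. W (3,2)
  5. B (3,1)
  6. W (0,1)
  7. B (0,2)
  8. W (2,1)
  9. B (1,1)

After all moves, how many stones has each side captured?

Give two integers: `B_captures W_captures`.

Answer: 0 1

Derivation:
Move 1: B@(1,2) -> caps B=0 W=0
Move 2: W@(3,0) -> caps B=0 W=0
Move 3: B@(1,3) -> caps B=0 W=0
Move 4: W@(3,2) -> caps B=0 W=0
Move 5: B@(3,1) -> caps B=0 W=0
Move 6: W@(0,1) -> caps B=0 W=0
Move 7: B@(0,2) -> caps B=0 W=0
Move 8: W@(2,1) -> caps B=0 W=1
Move 9: B@(1,1) -> caps B=0 W=1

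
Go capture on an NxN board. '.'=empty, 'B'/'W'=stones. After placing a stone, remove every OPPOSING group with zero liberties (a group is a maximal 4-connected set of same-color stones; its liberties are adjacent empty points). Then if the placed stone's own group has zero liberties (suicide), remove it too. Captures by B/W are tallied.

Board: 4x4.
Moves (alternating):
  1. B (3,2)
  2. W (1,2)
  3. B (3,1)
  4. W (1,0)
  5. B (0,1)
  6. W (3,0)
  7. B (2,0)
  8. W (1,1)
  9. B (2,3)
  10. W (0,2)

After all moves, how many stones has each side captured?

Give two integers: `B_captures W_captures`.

Move 1: B@(3,2) -> caps B=0 W=0
Move 2: W@(1,2) -> caps B=0 W=0
Move 3: B@(3,1) -> caps B=0 W=0
Move 4: W@(1,0) -> caps B=0 W=0
Move 5: B@(0,1) -> caps B=0 W=0
Move 6: W@(3,0) -> caps B=0 W=0
Move 7: B@(2,0) -> caps B=1 W=0
Move 8: W@(1,1) -> caps B=1 W=0
Move 9: B@(2,3) -> caps B=1 W=0
Move 10: W@(0,2) -> caps B=1 W=0

Answer: 1 0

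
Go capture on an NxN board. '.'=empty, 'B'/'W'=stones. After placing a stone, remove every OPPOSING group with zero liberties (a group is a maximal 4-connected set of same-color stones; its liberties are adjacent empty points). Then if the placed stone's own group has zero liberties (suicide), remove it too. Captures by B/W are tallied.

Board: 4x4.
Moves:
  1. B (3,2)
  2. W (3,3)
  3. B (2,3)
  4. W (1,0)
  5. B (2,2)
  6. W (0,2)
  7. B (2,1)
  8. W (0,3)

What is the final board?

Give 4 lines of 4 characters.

Move 1: B@(3,2) -> caps B=0 W=0
Move 2: W@(3,3) -> caps B=0 W=0
Move 3: B@(2,3) -> caps B=1 W=0
Move 4: W@(1,0) -> caps B=1 W=0
Move 5: B@(2,2) -> caps B=1 W=0
Move 6: W@(0,2) -> caps B=1 W=0
Move 7: B@(2,1) -> caps B=1 W=0
Move 8: W@(0,3) -> caps B=1 W=0

Answer: ..WW
W...
.BBB
..B.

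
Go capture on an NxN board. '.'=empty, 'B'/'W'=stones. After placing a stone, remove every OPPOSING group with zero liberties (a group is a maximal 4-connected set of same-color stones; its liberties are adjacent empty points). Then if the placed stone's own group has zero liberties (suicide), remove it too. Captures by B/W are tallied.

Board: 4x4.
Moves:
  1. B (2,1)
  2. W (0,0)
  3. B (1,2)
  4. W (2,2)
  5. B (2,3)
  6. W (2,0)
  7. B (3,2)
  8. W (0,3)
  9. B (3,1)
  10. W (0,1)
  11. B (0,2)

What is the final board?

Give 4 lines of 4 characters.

Move 1: B@(2,1) -> caps B=0 W=0
Move 2: W@(0,0) -> caps B=0 W=0
Move 3: B@(1,2) -> caps B=0 W=0
Move 4: W@(2,2) -> caps B=0 W=0
Move 5: B@(2,3) -> caps B=0 W=0
Move 6: W@(2,0) -> caps B=0 W=0
Move 7: B@(3,2) -> caps B=1 W=0
Move 8: W@(0,3) -> caps B=1 W=0
Move 9: B@(3,1) -> caps B=1 W=0
Move 10: W@(0,1) -> caps B=1 W=0
Move 11: B@(0,2) -> caps B=1 W=0

Answer: WWBW
..B.
WB.B
.BB.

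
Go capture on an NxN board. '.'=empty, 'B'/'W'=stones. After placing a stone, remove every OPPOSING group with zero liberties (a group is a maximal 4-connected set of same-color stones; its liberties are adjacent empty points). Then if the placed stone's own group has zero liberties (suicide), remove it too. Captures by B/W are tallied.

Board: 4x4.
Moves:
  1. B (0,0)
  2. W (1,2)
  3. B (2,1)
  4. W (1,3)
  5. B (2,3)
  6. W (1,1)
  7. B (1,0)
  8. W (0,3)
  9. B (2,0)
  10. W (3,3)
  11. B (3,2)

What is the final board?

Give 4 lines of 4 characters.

Answer: B..W
BWWW
BB.B
..B.

Derivation:
Move 1: B@(0,0) -> caps B=0 W=0
Move 2: W@(1,2) -> caps B=0 W=0
Move 3: B@(2,1) -> caps B=0 W=0
Move 4: W@(1,3) -> caps B=0 W=0
Move 5: B@(2,3) -> caps B=0 W=0
Move 6: W@(1,1) -> caps B=0 W=0
Move 7: B@(1,0) -> caps B=0 W=0
Move 8: W@(0,3) -> caps B=0 W=0
Move 9: B@(2,0) -> caps B=0 W=0
Move 10: W@(3,3) -> caps B=0 W=0
Move 11: B@(3,2) -> caps B=1 W=0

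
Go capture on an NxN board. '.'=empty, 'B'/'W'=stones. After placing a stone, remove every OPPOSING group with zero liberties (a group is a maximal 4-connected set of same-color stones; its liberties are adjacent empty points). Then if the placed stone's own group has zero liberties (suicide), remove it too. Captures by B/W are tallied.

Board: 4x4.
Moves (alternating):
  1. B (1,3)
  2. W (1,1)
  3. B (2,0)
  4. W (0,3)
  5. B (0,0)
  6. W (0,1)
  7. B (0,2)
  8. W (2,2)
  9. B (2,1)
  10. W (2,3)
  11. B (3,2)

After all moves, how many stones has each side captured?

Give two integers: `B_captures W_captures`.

Answer: 1 0

Derivation:
Move 1: B@(1,3) -> caps B=0 W=0
Move 2: W@(1,1) -> caps B=0 W=0
Move 3: B@(2,0) -> caps B=0 W=0
Move 4: W@(0,3) -> caps B=0 W=0
Move 5: B@(0,0) -> caps B=0 W=0
Move 6: W@(0,1) -> caps B=0 W=0
Move 7: B@(0,2) -> caps B=1 W=0
Move 8: W@(2,2) -> caps B=1 W=0
Move 9: B@(2,1) -> caps B=1 W=0
Move 10: W@(2,3) -> caps B=1 W=0
Move 11: B@(3,2) -> caps B=1 W=0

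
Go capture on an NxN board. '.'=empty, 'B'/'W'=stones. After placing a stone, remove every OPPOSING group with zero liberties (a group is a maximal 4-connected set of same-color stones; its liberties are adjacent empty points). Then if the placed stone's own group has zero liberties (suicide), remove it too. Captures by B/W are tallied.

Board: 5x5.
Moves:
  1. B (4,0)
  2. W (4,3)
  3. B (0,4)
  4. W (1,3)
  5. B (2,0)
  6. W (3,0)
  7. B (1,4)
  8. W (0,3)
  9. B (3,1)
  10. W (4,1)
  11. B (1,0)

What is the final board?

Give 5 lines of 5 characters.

Move 1: B@(4,0) -> caps B=0 W=0
Move 2: W@(4,3) -> caps B=0 W=0
Move 3: B@(0,4) -> caps B=0 W=0
Move 4: W@(1,3) -> caps B=0 W=0
Move 5: B@(2,0) -> caps B=0 W=0
Move 6: W@(3,0) -> caps B=0 W=0
Move 7: B@(1,4) -> caps B=0 W=0
Move 8: W@(0,3) -> caps B=0 W=0
Move 9: B@(3,1) -> caps B=1 W=0
Move 10: W@(4,1) -> caps B=1 W=0
Move 11: B@(1,0) -> caps B=1 W=0

Answer: ...WB
B..WB
B....
.B...
BW.W.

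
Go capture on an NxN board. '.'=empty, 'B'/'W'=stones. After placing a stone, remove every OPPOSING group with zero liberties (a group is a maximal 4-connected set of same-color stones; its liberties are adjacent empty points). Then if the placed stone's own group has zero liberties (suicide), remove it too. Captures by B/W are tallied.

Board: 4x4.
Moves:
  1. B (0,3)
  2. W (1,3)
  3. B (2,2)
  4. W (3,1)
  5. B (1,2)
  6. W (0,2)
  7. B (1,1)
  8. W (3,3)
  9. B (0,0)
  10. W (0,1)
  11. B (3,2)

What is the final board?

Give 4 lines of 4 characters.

Move 1: B@(0,3) -> caps B=0 W=0
Move 2: W@(1,3) -> caps B=0 W=0
Move 3: B@(2,2) -> caps B=0 W=0
Move 4: W@(3,1) -> caps B=0 W=0
Move 5: B@(1,2) -> caps B=0 W=0
Move 6: W@(0,2) -> caps B=0 W=1
Move 7: B@(1,1) -> caps B=0 W=1
Move 8: W@(3,3) -> caps B=0 W=1
Move 9: B@(0,0) -> caps B=0 W=1
Move 10: W@(0,1) -> caps B=0 W=1
Move 11: B@(3,2) -> caps B=0 W=1

Answer: BWW.
.BBW
..B.
.WBW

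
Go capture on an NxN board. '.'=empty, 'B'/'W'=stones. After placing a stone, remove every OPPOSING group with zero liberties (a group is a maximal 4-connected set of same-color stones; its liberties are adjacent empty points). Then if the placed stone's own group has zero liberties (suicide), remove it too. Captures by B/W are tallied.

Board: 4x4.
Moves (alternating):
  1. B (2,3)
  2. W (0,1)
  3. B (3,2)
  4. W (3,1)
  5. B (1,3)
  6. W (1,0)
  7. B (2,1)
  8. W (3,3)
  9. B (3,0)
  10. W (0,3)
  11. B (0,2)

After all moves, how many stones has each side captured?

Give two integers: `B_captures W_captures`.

Answer: 2 0

Derivation:
Move 1: B@(2,3) -> caps B=0 W=0
Move 2: W@(0,1) -> caps B=0 W=0
Move 3: B@(3,2) -> caps B=0 W=0
Move 4: W@(3,1) -> caps B=0 W=0
Move 5: B@(1,3) -> caps B=0 W=0
Move 6: W@(1,0) -> caps B=0 W=0
Move 7: B@(2,1) -> caps B=0 W=0
Move 8: W@(3,3) -> caps B=0 W=0
Move 9: B@(3,0) -> caps B=1 W=0
Move 10: W@(0,3) -> caps B=1 W=0
Move 11: B@(0,2) -> caps B=2 W=0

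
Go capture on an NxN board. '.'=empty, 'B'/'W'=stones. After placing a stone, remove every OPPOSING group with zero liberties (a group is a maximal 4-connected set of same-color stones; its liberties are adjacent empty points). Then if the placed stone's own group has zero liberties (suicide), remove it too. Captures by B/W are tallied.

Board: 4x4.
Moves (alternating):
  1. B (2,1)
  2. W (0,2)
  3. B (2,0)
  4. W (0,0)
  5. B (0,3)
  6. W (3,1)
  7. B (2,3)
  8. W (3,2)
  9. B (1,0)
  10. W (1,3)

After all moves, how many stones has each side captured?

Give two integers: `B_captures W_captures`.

Answer: 0 1

Derivation:
Move 1: B@(2,1) -> caps B=0 W=0
Move 2: W@(0,2) -> caps B=0 W=0
Move 3: B@(2,0) -> caps B=0 W=0
Move 4: W@(0,0) -> caps B=0 W=0
Move 5: B@(0,3) -> caps B=0 W=0
Move 6: W@(3,1) -> caps B=0 W=0
Move 7: B@(2,3) -> caps B=0 W=0
Move 8: W@(3,2) -> caps B=0 W=0
Move 9: B@(1,0) -> caps B=0 W=0
Move 10: W@(1,3) -> caps B=0 W=1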